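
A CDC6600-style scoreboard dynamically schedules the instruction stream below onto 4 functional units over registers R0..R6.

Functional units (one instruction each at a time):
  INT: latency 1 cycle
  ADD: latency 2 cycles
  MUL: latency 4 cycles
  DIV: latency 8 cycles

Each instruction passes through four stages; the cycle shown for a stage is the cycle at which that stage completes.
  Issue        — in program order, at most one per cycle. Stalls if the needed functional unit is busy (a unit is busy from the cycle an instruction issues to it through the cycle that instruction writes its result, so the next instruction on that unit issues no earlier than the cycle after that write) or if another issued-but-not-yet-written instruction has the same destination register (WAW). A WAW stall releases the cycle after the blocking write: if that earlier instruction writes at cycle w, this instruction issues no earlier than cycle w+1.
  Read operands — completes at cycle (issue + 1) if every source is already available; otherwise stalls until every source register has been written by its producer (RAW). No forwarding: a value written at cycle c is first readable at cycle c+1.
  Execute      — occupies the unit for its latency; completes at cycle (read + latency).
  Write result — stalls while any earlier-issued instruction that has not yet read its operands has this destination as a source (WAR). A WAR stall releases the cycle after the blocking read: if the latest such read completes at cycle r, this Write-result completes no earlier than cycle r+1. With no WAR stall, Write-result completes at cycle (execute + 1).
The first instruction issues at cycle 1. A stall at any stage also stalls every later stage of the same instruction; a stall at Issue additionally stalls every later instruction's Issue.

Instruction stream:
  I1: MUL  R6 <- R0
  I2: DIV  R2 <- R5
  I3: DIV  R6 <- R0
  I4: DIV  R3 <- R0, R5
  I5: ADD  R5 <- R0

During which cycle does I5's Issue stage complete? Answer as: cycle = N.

I1: IS=1 RO=2 EX=6 WR=7
I2: IS=2 RO=3 EX=11 WR=12
I3: IS=13 RO=14 EX=22 WR=23  [struct: DIV busy until I2 writes@12]
I4: IS=24 RO=25 EX=33 WR=34  [struct: DIV busy until I3 writes@23]
I5: IS=25 RO=26 EX=28 WR=29

cycle = 25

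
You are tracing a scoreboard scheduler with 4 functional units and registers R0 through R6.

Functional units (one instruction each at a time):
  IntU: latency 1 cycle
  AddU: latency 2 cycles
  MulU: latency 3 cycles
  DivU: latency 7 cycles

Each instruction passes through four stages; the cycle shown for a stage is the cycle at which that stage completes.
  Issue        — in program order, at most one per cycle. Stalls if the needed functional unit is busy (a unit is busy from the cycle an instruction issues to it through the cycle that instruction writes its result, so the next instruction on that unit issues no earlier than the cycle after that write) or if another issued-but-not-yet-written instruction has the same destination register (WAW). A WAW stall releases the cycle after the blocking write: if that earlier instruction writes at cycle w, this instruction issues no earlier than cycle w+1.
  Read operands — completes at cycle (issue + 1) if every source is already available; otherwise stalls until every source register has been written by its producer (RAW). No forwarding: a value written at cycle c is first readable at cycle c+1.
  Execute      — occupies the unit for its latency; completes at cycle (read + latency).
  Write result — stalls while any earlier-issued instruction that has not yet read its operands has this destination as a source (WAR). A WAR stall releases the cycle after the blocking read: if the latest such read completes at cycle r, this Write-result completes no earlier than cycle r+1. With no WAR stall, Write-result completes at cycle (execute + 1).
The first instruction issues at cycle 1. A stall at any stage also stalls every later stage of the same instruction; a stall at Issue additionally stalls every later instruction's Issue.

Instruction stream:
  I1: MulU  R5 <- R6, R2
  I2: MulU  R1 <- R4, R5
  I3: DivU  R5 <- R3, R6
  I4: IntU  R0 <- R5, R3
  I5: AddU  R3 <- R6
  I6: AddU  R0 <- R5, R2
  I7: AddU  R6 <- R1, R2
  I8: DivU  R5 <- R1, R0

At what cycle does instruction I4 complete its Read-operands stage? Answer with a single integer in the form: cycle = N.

I1 -> (1, 2, 5, 6)
I2 -> (7, 8, 11, 12)  // struct: MulU busy until I1 writes@6
I3 -> (8, 9, 16, 17)
I4 -> (9, 18, 19, 20)  // RAW R5: wait I3 write@17
I5 -> (10, 11, 13, 19)  // WAR R3: wait I4 read@18
I6 -> (21, 22, 24, 25)  // WAW R0: wait I4 write@20
I7 -> (26, 27, 29, 30)  // struct: AddU busy until I6 writes@25
I8 -> (27, 28, 35, 36)

cycle = 18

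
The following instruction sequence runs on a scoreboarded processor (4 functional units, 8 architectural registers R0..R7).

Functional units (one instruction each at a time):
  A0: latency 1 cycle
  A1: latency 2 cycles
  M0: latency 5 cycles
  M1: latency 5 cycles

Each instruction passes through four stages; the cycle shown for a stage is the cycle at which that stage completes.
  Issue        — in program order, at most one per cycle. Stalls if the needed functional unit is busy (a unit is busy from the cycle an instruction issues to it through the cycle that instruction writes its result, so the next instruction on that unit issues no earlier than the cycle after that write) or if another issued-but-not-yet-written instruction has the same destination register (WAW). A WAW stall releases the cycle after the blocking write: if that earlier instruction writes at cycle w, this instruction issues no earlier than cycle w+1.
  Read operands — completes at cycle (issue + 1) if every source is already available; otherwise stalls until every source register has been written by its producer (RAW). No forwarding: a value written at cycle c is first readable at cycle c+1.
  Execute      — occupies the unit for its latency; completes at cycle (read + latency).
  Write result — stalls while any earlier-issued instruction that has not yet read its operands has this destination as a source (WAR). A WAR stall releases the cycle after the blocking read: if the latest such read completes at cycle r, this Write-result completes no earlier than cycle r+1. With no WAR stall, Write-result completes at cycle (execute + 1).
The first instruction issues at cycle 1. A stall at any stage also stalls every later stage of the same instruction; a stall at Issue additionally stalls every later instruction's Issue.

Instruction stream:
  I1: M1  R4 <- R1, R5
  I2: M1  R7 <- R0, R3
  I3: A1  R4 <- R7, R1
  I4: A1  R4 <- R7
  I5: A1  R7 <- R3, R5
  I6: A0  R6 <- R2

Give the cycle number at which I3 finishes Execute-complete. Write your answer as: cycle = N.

cycle = 19

I1 -> (1, 2, 7, 8)
I2 -> (9, 10, 15, 16)  // struct: M1 busy until I1 writes@8
I3 -> (10, 17, 19, 20)  // RAW R7: wait I2 write@16
I4 -> (21, 22, 24, 25)  // struct: A1 busy until I3 writes@20
I5 -> (26, 27, 29, 30)  // struct: A1 busy until I4 writes@25
I6 -> (27, 28, 29, 30)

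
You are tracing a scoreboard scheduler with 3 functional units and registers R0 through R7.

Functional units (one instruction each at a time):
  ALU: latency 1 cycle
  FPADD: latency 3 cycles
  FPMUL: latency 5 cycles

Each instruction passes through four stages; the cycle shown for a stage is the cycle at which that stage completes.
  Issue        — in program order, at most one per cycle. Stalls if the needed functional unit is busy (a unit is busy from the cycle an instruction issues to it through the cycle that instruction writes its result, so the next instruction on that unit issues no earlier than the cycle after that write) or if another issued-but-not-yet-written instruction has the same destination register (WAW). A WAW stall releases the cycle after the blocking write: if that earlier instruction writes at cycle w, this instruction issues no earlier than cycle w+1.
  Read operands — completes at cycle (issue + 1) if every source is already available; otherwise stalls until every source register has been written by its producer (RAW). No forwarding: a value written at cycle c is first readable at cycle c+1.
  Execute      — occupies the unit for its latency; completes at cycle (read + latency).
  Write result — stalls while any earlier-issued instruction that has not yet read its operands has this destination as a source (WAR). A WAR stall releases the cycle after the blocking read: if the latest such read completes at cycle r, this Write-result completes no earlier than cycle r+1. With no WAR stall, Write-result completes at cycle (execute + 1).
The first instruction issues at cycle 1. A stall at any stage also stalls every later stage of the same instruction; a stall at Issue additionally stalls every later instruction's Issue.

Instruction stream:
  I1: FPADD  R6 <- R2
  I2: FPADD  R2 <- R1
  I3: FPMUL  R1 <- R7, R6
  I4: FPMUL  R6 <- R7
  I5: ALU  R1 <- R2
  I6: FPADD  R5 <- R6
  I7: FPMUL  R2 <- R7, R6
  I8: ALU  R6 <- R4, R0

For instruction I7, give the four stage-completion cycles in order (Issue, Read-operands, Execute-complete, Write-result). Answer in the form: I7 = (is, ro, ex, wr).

I7 = (24, 25, 30, 31)

cycle 1: I1→FPADD
cycle 2: I1 RO
cycle 5: I1 EX
cycle 6: I1 WR R6
cycle 7: I2→FPADD
cycle 8: I2 RO | I3→FPMUL
cycle 9: I3 RO
cycle 11: I2 EX
cycle 12: I2 WR R2
cycle 14: I3 EX
cycle 15: I3 WR R1
cycle 16: I4→FPMUL
cycle 17: I4 RO | I5→ALU
cycle 18: I5 RO | I6→FPADD
cycle 19: I5 EX
cycle 20: I5 WR R1
cycle 22: I4 EX
cycle 23: I4 WR R6
cycle 24: I6 RO | I7→FPMUL
cycle 25: I7 RO | I8→ALU
cycle 26: I8 RO
cycle 27: I6 EX | I8 EX
cycle 28: I6 WR R5 | I8 WR R6
cycle 30: I7 EX
cycle 31: I7 WR R2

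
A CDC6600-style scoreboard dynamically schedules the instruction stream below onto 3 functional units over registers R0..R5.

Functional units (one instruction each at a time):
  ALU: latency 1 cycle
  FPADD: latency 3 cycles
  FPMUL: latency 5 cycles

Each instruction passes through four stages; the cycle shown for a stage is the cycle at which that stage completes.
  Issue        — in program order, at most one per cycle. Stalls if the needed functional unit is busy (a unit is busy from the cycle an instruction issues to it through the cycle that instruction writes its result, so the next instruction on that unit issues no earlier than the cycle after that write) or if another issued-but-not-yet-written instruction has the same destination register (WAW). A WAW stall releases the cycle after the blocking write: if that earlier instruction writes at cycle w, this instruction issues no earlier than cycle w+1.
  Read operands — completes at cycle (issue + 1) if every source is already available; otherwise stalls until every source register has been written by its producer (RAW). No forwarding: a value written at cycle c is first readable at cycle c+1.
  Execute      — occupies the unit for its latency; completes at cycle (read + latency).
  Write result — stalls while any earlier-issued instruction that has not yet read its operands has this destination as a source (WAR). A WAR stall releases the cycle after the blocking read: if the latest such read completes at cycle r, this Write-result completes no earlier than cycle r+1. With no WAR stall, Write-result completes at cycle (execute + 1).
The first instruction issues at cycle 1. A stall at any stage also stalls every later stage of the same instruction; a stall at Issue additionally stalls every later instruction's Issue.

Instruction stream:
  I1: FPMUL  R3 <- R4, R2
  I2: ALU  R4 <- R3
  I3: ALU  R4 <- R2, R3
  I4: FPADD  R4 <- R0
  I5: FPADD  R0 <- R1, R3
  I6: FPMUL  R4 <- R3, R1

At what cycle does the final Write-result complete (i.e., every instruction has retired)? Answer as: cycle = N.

  I1 | 1 | 2 | 7 | 8
  I2 | 2 | 9 | 10 | 11   RAW R3: wait I1 write@8
  I3 | 12 | 13 | 14 | 15   struct: ALU busy until I2 writes@11
  I4 | 16 | 17 | 20 | 21   WAW R4: wait I3 write@15
  I5 | 22 | 23 | 26 | 27   struct: FPADD busy until I4 writes@21
  I6 | 23 | 24 | 29 | 30

cycle = 30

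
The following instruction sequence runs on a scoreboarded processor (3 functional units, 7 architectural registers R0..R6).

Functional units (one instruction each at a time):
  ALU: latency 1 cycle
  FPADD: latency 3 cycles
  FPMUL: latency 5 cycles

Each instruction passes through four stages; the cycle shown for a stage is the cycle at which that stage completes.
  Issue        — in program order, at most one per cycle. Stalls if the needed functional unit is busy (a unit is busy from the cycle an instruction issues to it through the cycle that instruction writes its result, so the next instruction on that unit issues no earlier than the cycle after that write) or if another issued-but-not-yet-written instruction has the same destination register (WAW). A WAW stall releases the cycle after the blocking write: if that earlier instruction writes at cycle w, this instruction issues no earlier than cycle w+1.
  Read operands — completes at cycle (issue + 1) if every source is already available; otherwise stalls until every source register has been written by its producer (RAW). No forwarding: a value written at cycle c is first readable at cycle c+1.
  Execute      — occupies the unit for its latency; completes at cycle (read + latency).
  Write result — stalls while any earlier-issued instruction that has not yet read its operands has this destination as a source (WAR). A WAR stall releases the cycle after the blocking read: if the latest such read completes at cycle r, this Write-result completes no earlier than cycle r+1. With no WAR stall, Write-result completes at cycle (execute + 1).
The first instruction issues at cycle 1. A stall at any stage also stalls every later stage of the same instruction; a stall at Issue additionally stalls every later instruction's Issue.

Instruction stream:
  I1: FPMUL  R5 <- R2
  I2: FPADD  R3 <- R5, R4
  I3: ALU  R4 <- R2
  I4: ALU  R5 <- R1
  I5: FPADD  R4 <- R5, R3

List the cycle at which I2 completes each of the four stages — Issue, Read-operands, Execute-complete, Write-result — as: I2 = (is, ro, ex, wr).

1) issue 1, read 2, done 7, write 8
2) issue 2, read 9, done 12, write 13  <RAW R5: wait I1 write@8>
3) issue 3, read 4, done 5, write 10  <WAR R4: wait I2 read@9>
4) issue 11, read 12, done 13, write 14  <struct: ALU busy until I3 writes@10>
5) issue 14, read 15, done 18, write 19  <struct: FPADD busy until I2 writes@13>

I2 = (2, 9, 12, 13)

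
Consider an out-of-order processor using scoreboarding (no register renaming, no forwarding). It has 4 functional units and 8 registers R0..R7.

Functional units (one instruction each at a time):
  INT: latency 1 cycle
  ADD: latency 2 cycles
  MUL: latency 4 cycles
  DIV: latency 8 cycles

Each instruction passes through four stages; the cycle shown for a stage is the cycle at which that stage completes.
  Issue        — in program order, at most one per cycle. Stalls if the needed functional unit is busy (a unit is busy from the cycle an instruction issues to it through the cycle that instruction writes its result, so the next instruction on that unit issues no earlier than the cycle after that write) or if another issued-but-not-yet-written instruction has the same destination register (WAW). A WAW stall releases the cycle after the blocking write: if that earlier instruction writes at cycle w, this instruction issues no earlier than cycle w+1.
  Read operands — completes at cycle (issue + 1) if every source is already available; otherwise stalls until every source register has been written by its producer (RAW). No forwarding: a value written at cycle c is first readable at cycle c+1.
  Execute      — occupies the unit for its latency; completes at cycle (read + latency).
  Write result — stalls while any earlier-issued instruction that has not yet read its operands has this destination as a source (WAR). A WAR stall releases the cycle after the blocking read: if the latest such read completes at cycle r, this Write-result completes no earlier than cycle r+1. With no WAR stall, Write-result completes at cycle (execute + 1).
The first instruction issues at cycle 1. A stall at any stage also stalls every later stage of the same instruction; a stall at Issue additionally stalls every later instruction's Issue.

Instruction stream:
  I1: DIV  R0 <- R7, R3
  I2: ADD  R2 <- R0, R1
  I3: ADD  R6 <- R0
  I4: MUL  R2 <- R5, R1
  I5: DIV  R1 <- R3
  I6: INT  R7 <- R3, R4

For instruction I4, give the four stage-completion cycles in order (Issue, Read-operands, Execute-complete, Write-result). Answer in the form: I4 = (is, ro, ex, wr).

cycle 1: issue I1 (DIV)
cycle 2: I1 read-ops | issue I2 (ADD)
cycle 10: I1 finished on DIV
cycle 11: I1→R0
cycle 12: I2 read-ops
cycle 14: I2 finished on ADD
cycle 15: I2→R2
cycle 16: issue I3 (ADD)
cycle 17: I3 read-ops | issue I4 (MUL)
cycle 18: I4 read-ops | issue I5 (DIV)
cycle 19: I3 finished on ADD | I5 read-ops | issue I6 (INT)
cycle 20: I3→R6 | I6 read-ops
cycle 21: I6 finished on INT
cycle 22: I4 finished on MUL | I6→R7
cycle 23: I4→R2
cycle 27: I5 finished on DIV
cycle 28: I5→R1

I4 = (17, 18, 22, 23)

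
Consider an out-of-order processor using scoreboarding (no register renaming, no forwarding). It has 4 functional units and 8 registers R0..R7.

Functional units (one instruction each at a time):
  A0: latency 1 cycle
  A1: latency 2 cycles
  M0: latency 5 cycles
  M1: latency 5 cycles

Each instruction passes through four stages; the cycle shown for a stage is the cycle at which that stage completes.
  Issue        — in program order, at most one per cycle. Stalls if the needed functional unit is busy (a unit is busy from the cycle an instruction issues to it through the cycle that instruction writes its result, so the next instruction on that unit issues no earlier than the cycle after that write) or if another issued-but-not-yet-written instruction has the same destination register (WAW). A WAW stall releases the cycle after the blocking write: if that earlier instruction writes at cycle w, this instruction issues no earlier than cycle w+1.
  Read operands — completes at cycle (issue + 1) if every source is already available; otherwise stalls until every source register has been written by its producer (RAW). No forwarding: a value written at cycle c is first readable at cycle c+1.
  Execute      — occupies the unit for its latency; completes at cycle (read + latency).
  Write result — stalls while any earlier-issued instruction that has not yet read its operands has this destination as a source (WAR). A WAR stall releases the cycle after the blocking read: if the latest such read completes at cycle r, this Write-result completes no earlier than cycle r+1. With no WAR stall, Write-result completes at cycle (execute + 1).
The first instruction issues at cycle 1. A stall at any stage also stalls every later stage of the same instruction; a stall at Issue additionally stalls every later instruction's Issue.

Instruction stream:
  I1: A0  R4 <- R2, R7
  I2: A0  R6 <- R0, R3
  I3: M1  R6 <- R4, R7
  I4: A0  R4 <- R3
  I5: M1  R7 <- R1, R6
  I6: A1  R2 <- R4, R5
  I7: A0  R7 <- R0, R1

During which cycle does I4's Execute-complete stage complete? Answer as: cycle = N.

I1: IS=1 RO=2 EX=3 WR=4
I2: IS=5 RO=6 EX=7 WR=8  [struct: A0 busy until I1 writes@4]
I3: IS=9 RO=10 EX=15 WR=16  [WAW R6: wait I2 write@8]
I4: IS=10 RO=11 EX=12 WR=13
I5: IS=17 RO=18 EX=23 WR=24  [struct: M1 busy until I3 writes@16]
I6: IS=18 RO=19 EX=21 WR=22
I7: IS=25 RO=26 EX=27 WR=28  [WAW R7: wait I5 write@24]

cycle = 12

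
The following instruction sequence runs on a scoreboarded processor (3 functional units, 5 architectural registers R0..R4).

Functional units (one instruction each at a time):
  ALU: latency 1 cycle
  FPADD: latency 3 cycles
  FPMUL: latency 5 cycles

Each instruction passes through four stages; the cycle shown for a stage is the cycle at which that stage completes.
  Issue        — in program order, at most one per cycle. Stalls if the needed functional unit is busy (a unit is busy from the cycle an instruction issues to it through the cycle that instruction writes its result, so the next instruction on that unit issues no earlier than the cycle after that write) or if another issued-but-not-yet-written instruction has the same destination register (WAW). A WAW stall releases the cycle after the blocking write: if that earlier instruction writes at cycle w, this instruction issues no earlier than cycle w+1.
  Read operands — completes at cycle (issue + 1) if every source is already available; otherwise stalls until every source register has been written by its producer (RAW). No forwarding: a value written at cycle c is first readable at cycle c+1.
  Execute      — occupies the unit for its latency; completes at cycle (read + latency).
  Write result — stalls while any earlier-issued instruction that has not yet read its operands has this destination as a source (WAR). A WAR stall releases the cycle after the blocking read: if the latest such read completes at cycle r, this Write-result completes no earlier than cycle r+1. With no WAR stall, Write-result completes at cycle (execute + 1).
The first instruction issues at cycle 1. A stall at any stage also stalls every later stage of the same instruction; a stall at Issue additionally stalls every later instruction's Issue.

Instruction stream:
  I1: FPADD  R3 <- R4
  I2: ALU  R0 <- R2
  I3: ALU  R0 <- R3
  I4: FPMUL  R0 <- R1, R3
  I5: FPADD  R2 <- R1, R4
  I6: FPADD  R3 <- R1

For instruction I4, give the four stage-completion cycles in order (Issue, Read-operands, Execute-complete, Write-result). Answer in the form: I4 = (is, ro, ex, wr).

[1] I1 dispatched to FPADD
[2] I1 operands ready · I2 dispatched to ALU
[3] I2 operands ready
[4] I2 complete
[5] I1 complete · R0←I2
[6] R3←I1 · I3 dispatched to ALU
[7] I3 operands ready
[8] I3 complete
[9] R0←I3
[10] I4 dispatched to FPMUL
[11] I4 operands ready · I5 dispatched to FPADD
[12] I5 operands ready
[15] I5 complete
[16] I4 complete · R2←I5
[17] R0←I4 · I6 dispatched to FPADD
[18] I6 operands ready
[21] I6 complete
[22] R3←I6

I4 = (10, 11, 16, 17)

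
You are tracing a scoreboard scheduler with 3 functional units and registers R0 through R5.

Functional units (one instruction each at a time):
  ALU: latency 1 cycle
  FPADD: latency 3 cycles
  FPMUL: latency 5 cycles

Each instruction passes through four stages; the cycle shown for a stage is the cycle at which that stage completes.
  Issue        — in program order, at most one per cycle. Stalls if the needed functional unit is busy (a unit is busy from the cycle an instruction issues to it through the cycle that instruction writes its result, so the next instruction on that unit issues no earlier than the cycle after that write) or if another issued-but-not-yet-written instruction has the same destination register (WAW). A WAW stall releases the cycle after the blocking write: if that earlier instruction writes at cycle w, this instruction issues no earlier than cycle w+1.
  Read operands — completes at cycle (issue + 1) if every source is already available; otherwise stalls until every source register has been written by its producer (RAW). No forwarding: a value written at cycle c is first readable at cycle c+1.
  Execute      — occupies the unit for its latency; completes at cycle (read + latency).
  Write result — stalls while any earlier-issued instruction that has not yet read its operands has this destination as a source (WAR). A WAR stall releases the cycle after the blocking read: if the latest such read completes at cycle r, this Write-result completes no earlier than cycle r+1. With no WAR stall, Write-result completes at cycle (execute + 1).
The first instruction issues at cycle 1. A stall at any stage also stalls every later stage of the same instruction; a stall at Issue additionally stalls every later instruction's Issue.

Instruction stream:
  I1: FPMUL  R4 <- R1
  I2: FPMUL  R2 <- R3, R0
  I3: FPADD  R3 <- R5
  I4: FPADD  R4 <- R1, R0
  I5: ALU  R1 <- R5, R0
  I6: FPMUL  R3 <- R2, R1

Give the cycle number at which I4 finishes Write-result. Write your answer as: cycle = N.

cycle = 21

t=1  I1 dispatched to FPMUL
t=2  I1 operands ready
t=7  I1 complete
t=8  R4←I1
t=9  I2 dispatched to FPMUL
t=10  I2 operands ready | I3 dispatched to FPADD
t=11  I3 operands ready
t=14  I3 complete
t=15  I2 complete | R3←I3
t=16  R2←I2 | I4 dispatched to FPADD
t=17  I4 operands ready | I5 dispatched to ALU
t=18  I5 operands ready | I6 dispatched to FPMUL
t=19  I5 complete
t=20  I4 complete | R1←I5
t=21  R4←I4 | I6 operands ready
t=26  I6 complete
t=27  R3←I6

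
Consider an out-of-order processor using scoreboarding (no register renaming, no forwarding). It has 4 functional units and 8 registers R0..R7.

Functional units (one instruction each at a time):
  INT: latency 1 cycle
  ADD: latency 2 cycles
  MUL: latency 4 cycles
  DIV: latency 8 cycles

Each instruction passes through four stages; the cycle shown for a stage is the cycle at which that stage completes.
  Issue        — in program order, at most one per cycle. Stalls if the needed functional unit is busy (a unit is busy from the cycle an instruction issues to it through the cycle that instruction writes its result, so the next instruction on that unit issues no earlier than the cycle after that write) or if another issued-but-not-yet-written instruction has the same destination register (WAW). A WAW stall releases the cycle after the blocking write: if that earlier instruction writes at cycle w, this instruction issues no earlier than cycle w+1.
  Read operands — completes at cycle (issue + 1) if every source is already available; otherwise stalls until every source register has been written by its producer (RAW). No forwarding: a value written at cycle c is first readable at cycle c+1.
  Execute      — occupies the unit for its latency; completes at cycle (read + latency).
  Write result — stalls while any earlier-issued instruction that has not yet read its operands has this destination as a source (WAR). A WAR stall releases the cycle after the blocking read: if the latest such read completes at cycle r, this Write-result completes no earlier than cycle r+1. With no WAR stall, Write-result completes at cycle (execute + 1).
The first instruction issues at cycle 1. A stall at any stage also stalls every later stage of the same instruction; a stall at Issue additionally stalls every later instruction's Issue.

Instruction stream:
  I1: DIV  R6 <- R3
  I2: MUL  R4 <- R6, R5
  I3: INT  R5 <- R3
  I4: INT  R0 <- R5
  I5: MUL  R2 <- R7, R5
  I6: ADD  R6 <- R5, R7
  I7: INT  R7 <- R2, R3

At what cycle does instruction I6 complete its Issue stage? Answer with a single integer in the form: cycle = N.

c1: issue I1 (DIV)
c2: I1 read-ops; issue I2 (MUL)
c3: issue I3 (INT)
c4: I3 read-ops
c5: I3 finished on INT
c10: I1 finished on DIV
c11: I1→R6
c12: I2 read-ops
c13: I3→R5
c14: issue I4 (INT)
c15: I4 read-ops
c16: I2 finished on MUL; I4 finished on INT
c17: I2→R4; I4→R0
c18: issue I5 (MUL)
c19: I5 read-ops; issue I6 (ADD)
c20: I6 read-ops; issue I7 (INT)
c22: I6 finished on ADD
c23: I5 finished on MUL; I6→R6
c24: I5→R2
c25: I7 read-ops
c26: I7 finished on INT
c27: I7→R7

cycle = 19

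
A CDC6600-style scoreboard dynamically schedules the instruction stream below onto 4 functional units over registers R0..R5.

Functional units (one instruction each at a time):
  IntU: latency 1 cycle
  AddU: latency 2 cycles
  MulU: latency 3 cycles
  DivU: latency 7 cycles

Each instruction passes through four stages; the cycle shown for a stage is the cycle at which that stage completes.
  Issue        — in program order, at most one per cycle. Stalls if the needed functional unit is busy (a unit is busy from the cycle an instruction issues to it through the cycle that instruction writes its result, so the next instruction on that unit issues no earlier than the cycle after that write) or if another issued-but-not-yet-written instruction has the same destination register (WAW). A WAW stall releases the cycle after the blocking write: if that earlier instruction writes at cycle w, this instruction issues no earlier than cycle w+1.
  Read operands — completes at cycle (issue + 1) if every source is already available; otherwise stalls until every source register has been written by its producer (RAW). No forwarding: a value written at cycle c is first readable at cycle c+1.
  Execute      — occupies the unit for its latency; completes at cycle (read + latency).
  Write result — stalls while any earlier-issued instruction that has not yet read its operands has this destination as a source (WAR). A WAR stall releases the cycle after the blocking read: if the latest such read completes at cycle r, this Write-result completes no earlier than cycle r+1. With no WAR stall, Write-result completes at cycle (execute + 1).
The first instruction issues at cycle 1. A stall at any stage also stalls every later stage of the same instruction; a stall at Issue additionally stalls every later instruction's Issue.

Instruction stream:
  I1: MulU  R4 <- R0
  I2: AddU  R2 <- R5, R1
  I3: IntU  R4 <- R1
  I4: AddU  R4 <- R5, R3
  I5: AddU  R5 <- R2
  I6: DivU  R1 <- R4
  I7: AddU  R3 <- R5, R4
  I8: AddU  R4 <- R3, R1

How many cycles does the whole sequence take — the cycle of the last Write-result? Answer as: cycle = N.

cycle = 30

cycle 1: issue I1 (MulU)
cycle 2: I1 read-ops | issue I2 (AddU)
cycle 3: I2 read-ops
cycle 5: I1 finished on MulU | I2 finished on AddU
cycle 6: I1→R4 | I2→R2
cycle 7: issue I3 (IntU)
cycle 8: I3 read-ops
cycle 9: I3 finished on IntU
cycle 10: I3→R4
cycle 11: issue I4 (AddU)
cycle 12: I4 read-ops
cycle 14: I4 finished on AddU
cycle 15: I4→R4
cycle 16: issue I5 (AddU)
cycle 17: I5 read-ops | issue I6 (DivU)
cycle 18: I6 read-ops
cycle 19: I5 finished on AddU
cycle 20: I5→R5
cycle 21: issue I7 (AddU)
cycle 22: I7 read-ops
cycle 24: I7 finished on AddU
cycle 25: I6 finished on DivU | I7→R3
cycle 26: I6→R1 | issue I8 (AddU)
cycle 27: I8 read-ops
cycle 29: I8 finished on AddU
cycle 30: I8→R4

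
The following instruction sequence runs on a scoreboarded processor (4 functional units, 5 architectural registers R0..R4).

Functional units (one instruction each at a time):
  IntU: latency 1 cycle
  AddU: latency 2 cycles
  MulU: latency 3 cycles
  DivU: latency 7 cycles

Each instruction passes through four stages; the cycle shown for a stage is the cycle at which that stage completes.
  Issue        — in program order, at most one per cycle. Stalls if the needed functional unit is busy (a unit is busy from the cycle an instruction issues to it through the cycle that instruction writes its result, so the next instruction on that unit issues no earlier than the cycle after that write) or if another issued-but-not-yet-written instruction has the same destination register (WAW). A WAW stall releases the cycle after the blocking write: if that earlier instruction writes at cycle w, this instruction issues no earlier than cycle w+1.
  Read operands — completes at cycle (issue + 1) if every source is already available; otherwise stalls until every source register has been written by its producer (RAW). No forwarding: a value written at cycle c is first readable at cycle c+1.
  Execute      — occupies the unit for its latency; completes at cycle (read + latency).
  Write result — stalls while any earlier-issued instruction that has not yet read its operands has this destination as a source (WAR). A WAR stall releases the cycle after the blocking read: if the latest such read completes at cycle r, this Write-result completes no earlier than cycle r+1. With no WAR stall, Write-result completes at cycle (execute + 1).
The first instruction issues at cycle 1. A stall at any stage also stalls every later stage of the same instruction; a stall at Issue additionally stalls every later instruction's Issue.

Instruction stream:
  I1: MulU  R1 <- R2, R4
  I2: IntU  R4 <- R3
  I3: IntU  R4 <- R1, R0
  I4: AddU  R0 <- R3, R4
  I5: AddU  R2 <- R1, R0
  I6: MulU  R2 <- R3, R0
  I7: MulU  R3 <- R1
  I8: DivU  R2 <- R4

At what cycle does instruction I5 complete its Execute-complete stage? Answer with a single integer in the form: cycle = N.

[1] issue I1 (MulU)
[2] I1 read-ops · issue I2 (IntU)
[3] I2 read-ops
[4] I2 finished on IntU
[5] I1 finished on MulU · I2→R4
[6] I1→R1 · issue I3 (IntU)
[7] I3 read-ops · issue I4 (AddU)
[8] I3 finished on IntU
[9] I3→R4
[10] I4 read-ops
[12] I4 finished on AddU
[13] I4→R0
[14] issue I5 (AddU)
[15] I5 read-ops
[17] I5 finished on AddU
[18] I5→R2
[19] issue I6 (MulU)
[20] I6 read-ops
[23] I6 finished on MulU
[24] I6→R2
[25] issue I7 (MulU)
[26] I7 read-ops · issue I8 (DivU)
[27] I8 read-ops
[29] I7 finished on MulU
[30] I7→R3
[34] I8 finished on DivU
[35] I8→R2

cycle = 17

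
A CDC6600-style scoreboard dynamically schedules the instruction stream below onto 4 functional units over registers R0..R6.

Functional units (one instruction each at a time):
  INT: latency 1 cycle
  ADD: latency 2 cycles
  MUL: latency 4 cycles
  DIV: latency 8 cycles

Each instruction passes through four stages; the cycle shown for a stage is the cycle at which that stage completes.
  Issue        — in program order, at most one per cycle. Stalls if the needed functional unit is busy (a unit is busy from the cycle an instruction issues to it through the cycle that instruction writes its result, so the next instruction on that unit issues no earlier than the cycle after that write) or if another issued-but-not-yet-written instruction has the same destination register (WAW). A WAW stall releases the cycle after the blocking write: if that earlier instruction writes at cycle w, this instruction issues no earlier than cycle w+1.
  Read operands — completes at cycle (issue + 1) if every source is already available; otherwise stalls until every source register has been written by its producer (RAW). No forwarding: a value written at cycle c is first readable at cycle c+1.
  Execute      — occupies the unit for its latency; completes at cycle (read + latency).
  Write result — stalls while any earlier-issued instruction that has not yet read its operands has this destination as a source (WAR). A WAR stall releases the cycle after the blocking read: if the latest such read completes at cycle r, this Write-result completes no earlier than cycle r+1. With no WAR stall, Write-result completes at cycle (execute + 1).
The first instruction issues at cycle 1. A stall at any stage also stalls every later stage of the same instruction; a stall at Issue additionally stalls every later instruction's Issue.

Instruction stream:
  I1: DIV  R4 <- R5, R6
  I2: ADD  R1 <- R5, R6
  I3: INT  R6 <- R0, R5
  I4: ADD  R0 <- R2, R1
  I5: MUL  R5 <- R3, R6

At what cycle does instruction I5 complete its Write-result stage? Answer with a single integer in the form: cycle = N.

cycle 1: I1 dispatched to DIV
cycle 2: I1 operands ready, I2 dispatched to ADD
cycle 3: I2 operands ready, I3 dispatched to INT
cycle 4: I3 operands ready
cycle 5: I2 complete, I3 complete
cycle 6: R1←I2, R6←I3
cycle 7: I4 dispatched to ADD
cycle 8: I4 operands ready, I5 dispatched to MUL
cycle 9: I5 operands ready
cycle 10: I1 complete, I4 complete
cycle 11: R4←I1, R0←I4
cycle 13: I5 complete
cycle 14: R5←I5

cycle = 14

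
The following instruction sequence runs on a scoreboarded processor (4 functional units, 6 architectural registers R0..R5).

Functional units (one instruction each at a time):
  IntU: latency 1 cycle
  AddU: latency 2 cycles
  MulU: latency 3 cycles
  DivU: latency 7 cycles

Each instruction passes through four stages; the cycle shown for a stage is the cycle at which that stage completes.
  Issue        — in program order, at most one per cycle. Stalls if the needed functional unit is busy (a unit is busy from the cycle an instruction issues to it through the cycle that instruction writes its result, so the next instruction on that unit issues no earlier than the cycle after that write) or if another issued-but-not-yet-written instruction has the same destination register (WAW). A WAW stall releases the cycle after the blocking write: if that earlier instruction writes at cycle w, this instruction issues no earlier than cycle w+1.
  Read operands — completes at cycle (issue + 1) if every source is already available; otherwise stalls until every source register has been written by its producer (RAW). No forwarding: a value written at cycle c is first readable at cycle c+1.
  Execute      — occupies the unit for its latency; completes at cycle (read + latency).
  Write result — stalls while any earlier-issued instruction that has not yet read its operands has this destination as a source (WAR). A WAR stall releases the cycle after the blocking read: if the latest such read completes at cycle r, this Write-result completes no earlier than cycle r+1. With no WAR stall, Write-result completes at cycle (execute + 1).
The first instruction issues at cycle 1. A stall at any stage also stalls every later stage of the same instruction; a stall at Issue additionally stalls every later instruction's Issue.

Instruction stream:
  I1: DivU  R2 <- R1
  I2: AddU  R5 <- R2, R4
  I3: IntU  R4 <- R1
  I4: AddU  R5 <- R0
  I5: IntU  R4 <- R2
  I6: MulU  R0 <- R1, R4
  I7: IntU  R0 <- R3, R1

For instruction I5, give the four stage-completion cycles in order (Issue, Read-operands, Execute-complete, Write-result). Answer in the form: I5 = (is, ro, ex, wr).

I5 = (16, 17, 18, 19)

t=1  issue I1 (DivU)
t=2  I1 read-ops | issue I2 (AddU)
t=3  issue I3 (IntU)
t=4  I3 read-ops
t=5  I3 finished on IntU
t=9  I1 finished on DivU
t=10  I1→R2
t=11  I2 read-ops
t=12  I3→R4
t=13  I2 finished on AddU
t=14  I2→R5
t=15  issue I4 (AddU)
t=16  I4 read-ops | issue I5 (IntU)
t=17  I5 read-ops | issue I6 (MulU)
t=18  I4 finished on AddU | I5 finished on IntU
t=19  I4→R5 | I5→R4
t=20  I6 read-ops
t=23  I6 finished on MulU
t=24  I6→R0
t=25  issue I7 (IntU)
t=26  I7 read-ops
t=27  I7 finished on IntU
t=28  I7→R0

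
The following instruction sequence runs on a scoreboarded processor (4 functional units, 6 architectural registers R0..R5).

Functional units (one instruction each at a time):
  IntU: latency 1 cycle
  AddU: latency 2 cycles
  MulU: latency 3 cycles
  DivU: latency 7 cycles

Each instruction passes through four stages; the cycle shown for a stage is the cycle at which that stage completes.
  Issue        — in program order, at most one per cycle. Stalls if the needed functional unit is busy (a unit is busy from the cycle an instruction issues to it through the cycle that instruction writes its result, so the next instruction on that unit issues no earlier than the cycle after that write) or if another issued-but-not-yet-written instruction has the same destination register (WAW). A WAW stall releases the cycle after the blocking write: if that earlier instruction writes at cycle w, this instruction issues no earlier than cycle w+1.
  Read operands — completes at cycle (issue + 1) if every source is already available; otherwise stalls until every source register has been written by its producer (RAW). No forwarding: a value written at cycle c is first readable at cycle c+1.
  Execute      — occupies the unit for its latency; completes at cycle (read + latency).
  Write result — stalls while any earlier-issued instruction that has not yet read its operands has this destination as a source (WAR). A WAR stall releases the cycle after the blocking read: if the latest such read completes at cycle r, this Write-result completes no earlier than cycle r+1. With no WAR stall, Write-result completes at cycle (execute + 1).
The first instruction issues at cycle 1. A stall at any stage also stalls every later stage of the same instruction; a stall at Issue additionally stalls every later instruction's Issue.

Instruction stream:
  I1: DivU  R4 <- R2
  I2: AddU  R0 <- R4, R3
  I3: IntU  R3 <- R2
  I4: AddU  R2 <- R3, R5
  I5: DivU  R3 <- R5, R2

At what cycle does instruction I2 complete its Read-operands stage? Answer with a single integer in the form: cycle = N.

cycle = 11

[1] I1→DivU
[2] I1 RO; I2→AddU
[3] I3→IntU
[4] I3 RO
[5] I3 EX
[9] I1 EX
[10] I1 WR R4
[11] I2 RO
[12] I3 WR R3
[13] I2 EX
[14] I2 WR R0
[15] I4→AddU
[16] I4 RO; I5→DivU
[18] I4 EX
[19] I4 WR R2
[20] I5 RO
[27] I5 EX
[28] I5 WR R3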